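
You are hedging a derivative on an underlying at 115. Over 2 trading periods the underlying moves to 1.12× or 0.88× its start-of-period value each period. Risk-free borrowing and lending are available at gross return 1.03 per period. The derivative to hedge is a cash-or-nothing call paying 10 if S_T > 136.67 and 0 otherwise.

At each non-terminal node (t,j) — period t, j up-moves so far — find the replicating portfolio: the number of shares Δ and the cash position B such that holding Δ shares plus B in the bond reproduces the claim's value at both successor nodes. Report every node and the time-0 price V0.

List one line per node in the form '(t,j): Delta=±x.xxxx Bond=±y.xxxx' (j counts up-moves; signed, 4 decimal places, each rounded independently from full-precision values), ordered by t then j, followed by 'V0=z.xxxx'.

(0,0): Delta=0.2199 Bond=-21.6012
(1,0): Delta=0.0000 Bond=0.0000
(1,1): Delta=0.3235 Bond=-35.5987
V0=3.6820

No-arbitrage ⇒ martingale measure with p* = (R−d)/(u−d) = 0.6250.
Payoff layer (t=2): V(2,0)=0.0000, V(2,1)=0.0000, V(2,2)=10.0000
  t=1,j=0: stock 101.2000 → up 113.3440 (V=0.0000), down 89.0560 (V=0.0000). Price 0.0000; hedge Δ=0.0000, bond B=0.0000.
  t=1,j=1: stock 128.8000 → up 144.2560 (V=10.0000), down 113.3440 (V=0.0000). Price 6.0680; hedge Δ=0.3235, bond B=-35.5987.
  t=0,j=0: stock 115.0000 → up 128.8000 (V=6.0680), down 101.2000 (V=0.0000). Price 3.6820; hedge Δ=0.2199, bond B=-21.6012.
Root portfolio cost Δ·115+B reproduces V0=3.6820.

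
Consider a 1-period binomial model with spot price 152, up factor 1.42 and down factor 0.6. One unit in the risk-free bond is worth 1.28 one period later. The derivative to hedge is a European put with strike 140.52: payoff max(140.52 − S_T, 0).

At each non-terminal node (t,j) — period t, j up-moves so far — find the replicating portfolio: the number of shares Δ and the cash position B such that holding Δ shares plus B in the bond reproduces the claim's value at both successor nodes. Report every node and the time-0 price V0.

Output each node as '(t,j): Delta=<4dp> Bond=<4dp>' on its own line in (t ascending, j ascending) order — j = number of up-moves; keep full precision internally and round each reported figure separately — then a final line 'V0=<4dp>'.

The replicating-portfolio and risk-neutral prices coincide; use p* = (1.28−0.6)/(1.42−0.6) = 0.8293 for the latter.
Terminal payoffs: V(1,0)=49.3200, V(1,1)=0.0000
Node (0,0) S=152.0000: V=(p*·0.0000+(1−p*)·49.3200)/1.28=6.5785; Δ=(0.0000−49.3200)/(215.8400−91.2000)=-0.3957; B=V−Δ·S=66.7248
The time-0 hedge costs 6.5785, which is the no-arbitrage price.

(0,0): Delta=-0.3957 Bond=66.7248
V0=6.5785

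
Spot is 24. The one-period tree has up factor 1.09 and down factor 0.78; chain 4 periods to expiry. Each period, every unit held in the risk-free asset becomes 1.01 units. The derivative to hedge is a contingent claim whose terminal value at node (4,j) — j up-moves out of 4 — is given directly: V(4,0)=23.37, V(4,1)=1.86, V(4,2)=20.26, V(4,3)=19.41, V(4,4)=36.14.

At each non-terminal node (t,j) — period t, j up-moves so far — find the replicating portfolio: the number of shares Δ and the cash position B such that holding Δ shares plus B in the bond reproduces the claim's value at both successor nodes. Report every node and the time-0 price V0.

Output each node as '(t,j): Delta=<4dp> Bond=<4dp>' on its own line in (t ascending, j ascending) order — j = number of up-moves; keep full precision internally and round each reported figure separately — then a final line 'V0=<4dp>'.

Risk-neutral probability p* = (R−d)/(u−d) = (1.01−0.78)/(1.09−0.78) = 0.7419.
Terminal values V(4,·): V(4,0)=23.3700, V(4,1)=1.8600, V(4,2)=20.2600, V(4,3)=19.4100, V(4,4)=36.1400
  t=3,j=0: stock 11.3892 → up 12.4143 (V=1.8600), down 8.8836 (V=23.3700). Price 7.3376; hedge Δ=-6.0923, bond B=76.7247.
  t=3,j=1: stock 15.9157 → up 17.3482 (V=20.2600), down 12.4143 (V=1.8600). Price 15.3580; hedge Δ=3.7293, bond B=-43.9968.
  t=3,j=2: stock 22.2412 → up 24.2429 (V=19.4100), down 17.3482 (V=20.2600). Price 19.4350; hedge Δ=-0.1233, bond B=22.1769.
  t=3,j=3: stock 31.0807 → up 33.8780 (V=36.1400), down 24.2429 (V=19.4100). Price 31.5075; hedge Δ=1.7364, bond B=-22.4602.
  t=2,j=0: stock 14.6016 → up 15.9157 (V=15.3580), down 11.3892 (V=7.3376). Price 13.1567; hedge Δ=1.7719, bond B=-12.7157.
  t=2,j=1: stock 20.4048 → up 22.2412 (V=19.4350), down 15.9157 (V=15.3580). Price 18.2009; hedge Δ=0.6445, bond B=5.0494.
  t=2,j=2: stock 28.5144 → up 31.0807 (V=31.5075), down 22.2412 (V=19.4350). Price 28.1109; hedge Δ=1.3658, bond B=-10.8326.
  t=1,j=0: stock 18.7200 → up 20.4048 (V=18.2009), down 14.6016 (V=13.1567). Price 16.7318; hedge Δ=0.8692, bond B=0.4602.
  t=1,j=1: stock 26.1600 → up 28.5144 (V=28.1109), down 20.4048 (V=18.2009). Price 25.3005; hedge Δ=1.2220, bond B=-6.6674.
  t=0,j=0: stock 24.0000 → up 26.1600 (V=25.3005), down 18.7200 (V=16.7318). Price 22.8606; hedge Δ=1.1517, bond B=-4.7802.
The time-0 hedge costs 22.8606, which is the no-arbitrage price.

(0,0): Delta=1.1517 Bond=-4.7802
(1,0): Delta=0.8692 Bond=0.4602
(1,1): Delta=1.2220 Bond=-6.6674
(2,0): Delta=1.7719 Bond=-12.7157
(2,1): Delta=0.6445 Bond=5.0494
(2,2): Delta=1.3658 Bond=-10.8326
(3,0): Delta=-6.0923 Bond=76.7247
(3,1): Delta=3.7293 Bond=-43.9968
(3,2): Delta=-0.1233 Bond=22.1769
(3,3): Delta=1.7364 Bond=-22.4602
V0=22.8606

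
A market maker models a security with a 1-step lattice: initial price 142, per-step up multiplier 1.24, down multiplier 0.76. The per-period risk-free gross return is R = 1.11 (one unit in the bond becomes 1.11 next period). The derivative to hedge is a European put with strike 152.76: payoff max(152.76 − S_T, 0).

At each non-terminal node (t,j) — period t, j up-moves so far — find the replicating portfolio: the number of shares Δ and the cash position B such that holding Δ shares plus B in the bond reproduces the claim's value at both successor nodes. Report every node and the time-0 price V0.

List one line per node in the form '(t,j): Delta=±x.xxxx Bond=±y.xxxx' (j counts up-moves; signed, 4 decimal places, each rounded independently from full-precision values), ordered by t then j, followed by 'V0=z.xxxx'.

Under the risk-neutral measure, an up-move has probability p* = (R−d)/(u−d) = 0.7292 and values discount at R = 1.11.
Terminal values V(1,·): V(1,0)=44.8400, V(1,1)=0.0000
(0,0): S=142.0000. Δ = (V_up−V_dn)/(S_up−S_dn) = (0.0000−44.8400)/(176.0800−107.9200) = -0.6579. V = [p*·0.0000 + (1−p*)·44.8400]/1.11 = 10.9407. B = V − Δ·S = 104.3574.
Root portfolio cost Δ·142+B reproduces V0=10.9407.

(0,0): Delta=-0.6579 Bond=104.3574
V0=10.9407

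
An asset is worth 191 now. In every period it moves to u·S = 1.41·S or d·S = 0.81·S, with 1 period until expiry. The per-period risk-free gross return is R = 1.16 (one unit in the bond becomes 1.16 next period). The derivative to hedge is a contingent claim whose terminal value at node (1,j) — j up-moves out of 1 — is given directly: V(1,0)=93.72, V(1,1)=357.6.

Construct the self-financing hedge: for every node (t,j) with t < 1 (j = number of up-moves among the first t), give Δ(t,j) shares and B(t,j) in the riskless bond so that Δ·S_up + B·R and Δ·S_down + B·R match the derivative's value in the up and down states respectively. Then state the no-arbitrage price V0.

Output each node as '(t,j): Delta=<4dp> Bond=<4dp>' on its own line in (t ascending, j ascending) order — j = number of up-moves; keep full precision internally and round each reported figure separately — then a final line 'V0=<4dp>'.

(0,0): Delta=2.3026 Bond=-226.3086
V0=213.4914

No-arbitrage ⇒ martingale measure with p* = (R−d)/(u−d) = 0.5833.
At expiry t=1: V(1,0)=93.7200, V(1,1)=357.6000
  t=0,j=0: stock 191.0000 → up 269.3100 (V=357.6000), down 154.7100 (V=93.7200). Price 213.4914; hedge Δ=2.3026, bond B=-226.3086.
Check: Δ(0,0)·S0 + B(0,0) = 213.4914 = V0.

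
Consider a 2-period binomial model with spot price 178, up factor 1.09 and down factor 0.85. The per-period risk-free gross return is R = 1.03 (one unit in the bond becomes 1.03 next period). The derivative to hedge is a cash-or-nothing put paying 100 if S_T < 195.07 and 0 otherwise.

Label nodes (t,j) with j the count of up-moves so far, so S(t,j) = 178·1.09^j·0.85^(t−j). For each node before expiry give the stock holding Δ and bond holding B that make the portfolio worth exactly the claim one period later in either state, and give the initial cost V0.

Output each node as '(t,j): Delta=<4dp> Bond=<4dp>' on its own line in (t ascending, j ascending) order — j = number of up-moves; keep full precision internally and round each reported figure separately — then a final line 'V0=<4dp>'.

(0,0): Delta=-1.7045 Bond=344.6366
(1,0): Delta=0.0000 Bond=97.0874
(1,1): Delta=-2.1475 Bond=440.9385
V0=41.2386

No-arbitrage ⇒ martingale measure with p* = (R−d)/(u−d) = 0.7500.
Terminal values V(2,·): V(2,0)=100.0000, V(2,1)=100.0000, V(2,2)=0.0000
  t=1,j=0: stock 151.3000 → up 164.9170 (V=100.0000), down 128.6050 (V=100.0000). Price 97.0874; hedge Δ=0.0000, bond B=97.0874.
  t=1,j=1: stock 194.0200 → up 211.4818 (V=0.0000), down 164.9170 (V=100.0000). Price 24.2718; hedge Δ=-2.1475, bond B=440.9385.
  t=0,j=0: stock 178.0000 → up 194.0200 (V=24.2718), down 151.3000 (V=97.0874). Price 41.2386; hedge Δ=-1.7045, bond B=344.6366.
The time-0 hedge costs 41.2386, which is the no-arbitrage price.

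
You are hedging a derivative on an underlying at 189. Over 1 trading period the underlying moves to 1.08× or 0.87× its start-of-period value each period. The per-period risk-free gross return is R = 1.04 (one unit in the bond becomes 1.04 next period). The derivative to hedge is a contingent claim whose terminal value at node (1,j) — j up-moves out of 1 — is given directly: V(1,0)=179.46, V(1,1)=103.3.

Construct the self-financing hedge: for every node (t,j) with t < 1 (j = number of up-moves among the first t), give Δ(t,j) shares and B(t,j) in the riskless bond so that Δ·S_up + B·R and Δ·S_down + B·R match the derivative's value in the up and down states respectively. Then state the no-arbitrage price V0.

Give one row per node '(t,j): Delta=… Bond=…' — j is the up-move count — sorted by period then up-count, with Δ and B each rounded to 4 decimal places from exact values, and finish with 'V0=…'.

(0,0): Delta=-1.9189 Bond=475.9423
V0=113.2756

Risk-neutral probability p* = (R−d)/(u−d) = (1.04−0.87)/(1.08−0.87) = 0.8095.
Payoff layer (t=1): V(1,0)=179.4600, V(1,1)=103.3000
(0,0): S=189.0000. Δ = (V_up−V_dn)/(S_up−S_dn) = (103.3000−179.4600)/(204.1200−164.4300) = -1.9189. V = [p*·103.3000 + (1−p*)·179.4600]/1.04 = 113.2756. B = V − Δ·S = 475.9423.
Root portfolio cost Δ·189+B reproduces V0=113.2756.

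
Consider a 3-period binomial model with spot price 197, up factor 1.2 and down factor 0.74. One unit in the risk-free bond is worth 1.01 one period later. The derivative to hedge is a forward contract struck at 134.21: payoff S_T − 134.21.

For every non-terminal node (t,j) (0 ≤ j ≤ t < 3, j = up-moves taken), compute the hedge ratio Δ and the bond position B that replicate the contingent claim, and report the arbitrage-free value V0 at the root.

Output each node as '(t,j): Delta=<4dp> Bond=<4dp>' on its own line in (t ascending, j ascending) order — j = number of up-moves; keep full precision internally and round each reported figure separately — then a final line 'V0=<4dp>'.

(0,0): Delta=1.0000 Bond=-130.2629
(1,0): Delta=1.0000 Bond=-131.5655
(1,1): Delta=1.0000 Bond=-131.5655
(2,0): Delta=1.0000 Bond=-132.8812
(2,1): Delta=1.0000 Bond=-132.8812
(2,2): Delta=1.0000 Bond=-132.8812
V0=66.7371

No-arbitrage ⇒ martingale measure with p* = (R−d)/(u−d) = 0.5870.
Payoff layer (t=3): V(3,0)=-54.3809, V(3,1)=-4.7574, V(3,2)=75.7132, V(3,3)=206.2060
Node (2,0) S=107.8772: V=(p*·-4.7574+(1−p*)·-54.3809)/1.01=-25.0040; Δ=(-4.7574−-54.3809)/(129.4526−79.8291)=1.0000; B=V−Δ·S=-132.8812
Node (2,1) S=174.9360: V=(p*·75.7132+(1−p*)·-4.7574)/1.01=42.0548; Δ=(75.7132−-4.7574)/(209.9232−129.4526)=1.0000; B=V−Δ·S=-132.8812
Node (2,2) S=283.6800: V=(p*·206.2060+(1−p*)·75.7132)/1.01=150.7988; Δ=(206.2060−75.7132)/(340.4160−209.9232)=1.0000; B=V−Δ·S=-132.8812
Node (1,0) S=145.7800: V=(p*·42.0548+(1−p*)·-25.0040)/1.01=14.2145; Δ=(42.0548−-25.0040)/(174.9360−107.8772)=1.0000; B=V−Δ·S=-131.5655
Node (1,1) S=236.4000: V=(p*·150.7988+(1−p*)·42.0548)/1.01=104.8345; Δ=(150.7988−42.0548)/(283.6800−174.9360)=1.0000; B=V−Δ·S=-131.5655
Node (0,0) S=197.0000: V=(p*·104.8345+(1−p*)·14.2145)/1.01=66.7371; Δ=(104.8345−14.2145)/(236.4000−145.7800)=1.0000; B=V−Δ·S=-130.2629
The time-0 hedge costs 66.7371, which is the no-arbitrage price.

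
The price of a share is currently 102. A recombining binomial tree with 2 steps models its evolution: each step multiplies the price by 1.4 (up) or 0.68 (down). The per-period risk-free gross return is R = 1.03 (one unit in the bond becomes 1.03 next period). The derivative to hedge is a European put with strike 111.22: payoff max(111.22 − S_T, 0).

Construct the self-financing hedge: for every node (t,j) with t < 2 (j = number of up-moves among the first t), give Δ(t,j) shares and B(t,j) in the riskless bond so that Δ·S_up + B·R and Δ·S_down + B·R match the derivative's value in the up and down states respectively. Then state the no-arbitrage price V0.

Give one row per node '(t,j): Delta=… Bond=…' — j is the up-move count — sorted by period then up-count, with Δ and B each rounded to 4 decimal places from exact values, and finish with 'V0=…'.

No-arbitrage ⇒ martingale measure with p* = (R−d)/(u−d) = 0.4861.
At expiry t=2: V(2,0)=64.0552, V(2,1)=14.1160, V(2,2)=0.0000
  t=1,j=0: stock 69.3600 → up 97.1040 (V=14.1160), down 47.1648 (V=64.0552). Price 38.6206; hedge Δ=-1.0000, bond B=107.9806.
  t=1,j=1: stock 142.8000 → up 199.9200 (V=0.0000), down 97.1040 (V=14.1160). Price 7.0428; hedge Δ=-0.1373, bond B=26.6483.
  t=0,j=0: stock 102.0000 → up 142.8000 (V=7.0428), down 69.3600 (V=38.6206). Price 22.5925; hedge Δ=-0.4300, bond B=66.4506.
Each (Δ,B) replicates both successor values, so the strategy is self-financing and V0 is arbitrage-free.

(0,0): Delta=-0.4300 Bond=66.4506
(1,0): Delta=-1.0000 Bond=107.9806
(1,1): Delta=-0.1373 Bond=26.6483
V0=22.5925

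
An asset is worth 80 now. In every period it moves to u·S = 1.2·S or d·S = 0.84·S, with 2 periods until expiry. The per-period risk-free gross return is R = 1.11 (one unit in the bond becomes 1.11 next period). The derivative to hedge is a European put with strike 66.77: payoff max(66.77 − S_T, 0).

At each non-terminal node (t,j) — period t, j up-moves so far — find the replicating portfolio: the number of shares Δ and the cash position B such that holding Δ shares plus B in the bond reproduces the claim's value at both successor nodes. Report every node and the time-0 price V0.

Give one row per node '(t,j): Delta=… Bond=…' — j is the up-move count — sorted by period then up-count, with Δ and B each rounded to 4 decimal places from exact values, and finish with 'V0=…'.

The replicating-portfolio and risk-neutral prices coincide; use p* = (1.11−0.84)/(1.2−0.84) = 0.7500 for the latter.
At expiry t=2: V(2,0)=10.3220, V(2,1)=0.0000, V(2,2)=0.0000
Node (1,0) S=67.2000: V=(p*·0.0000+(1−p*)·10.3220)/1.11=2.3248; Δ=(0.0000−10.3220)/(80.6400−56.4480)=-0.4267; B=V−Δ·S=30.9970
Node (1,1) S=96.0000: V=(p*·0.0000+(1−p*)·0.0000)/1.11=0.0000; Δ=(0.0000−0.0000)/(115.2000−80.6400)=0.0000; B=V−Δ·S=0.0000
Node (0,0) S=80.0000: V=(p*·0.0000+(1−p*)·2.3248)/1.11=0.5236; Δ=(0.0000−2.3248)/(96.0000−67.2000)=-0.0807; B=V−Δ·S=6.9813
Check: Δ(0,0)·S0 + B(0,0) = 0.5236 = V0.

(0,0): Delta=-0.0807 Bond=6.9813
(1,0): Delta=-0.4267 Bond=30.9970
(1,1): Delta=0.0000 Bond=0.0000
V0=0.5236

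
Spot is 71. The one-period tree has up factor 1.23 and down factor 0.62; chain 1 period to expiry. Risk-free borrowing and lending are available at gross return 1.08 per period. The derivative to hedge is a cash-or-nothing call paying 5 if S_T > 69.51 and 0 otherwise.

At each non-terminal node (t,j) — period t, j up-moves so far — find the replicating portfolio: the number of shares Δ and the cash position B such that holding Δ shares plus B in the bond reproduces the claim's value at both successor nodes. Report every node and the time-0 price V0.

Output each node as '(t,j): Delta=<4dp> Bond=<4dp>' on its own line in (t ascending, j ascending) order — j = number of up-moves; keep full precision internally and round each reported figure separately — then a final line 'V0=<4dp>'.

Since d<R<u, set p* = (R−d)/(u−d) = 0.7541; price each node as the discounted p*-expectation of its children.
At expiry t=1: V(1,0)=0.0000, V(1,1)=5.0000
(0,0): S=71.0000. Δ = (V_up−V_dn)/(S_up−S_dn) = (5.0000−0.0000)/(87.3300−44.0200) = 0.1154. V = [p*·5.0000 + (1−p*)·0.0000]/1.08 = 3.4912. B = V − Δ·S = -4.7055.
The time-0 hedge costs 3.4912, which is the no-arbitrage price.

(0,0): Delta=0.1154 Bond=-4.7055
V0=3.4912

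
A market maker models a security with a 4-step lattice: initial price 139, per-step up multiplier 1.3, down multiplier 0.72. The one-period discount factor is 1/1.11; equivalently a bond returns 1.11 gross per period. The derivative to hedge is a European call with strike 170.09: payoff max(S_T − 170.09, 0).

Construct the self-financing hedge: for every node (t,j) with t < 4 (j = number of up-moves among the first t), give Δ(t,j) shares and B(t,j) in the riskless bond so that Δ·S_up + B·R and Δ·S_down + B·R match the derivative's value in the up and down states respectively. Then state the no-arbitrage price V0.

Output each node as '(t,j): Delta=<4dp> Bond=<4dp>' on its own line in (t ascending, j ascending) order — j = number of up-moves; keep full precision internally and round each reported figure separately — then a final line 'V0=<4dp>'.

(0,0): Delta=0.6890 Bond=-52.1541
(1,0): Delta=0.3147 Bond=-20.4321
(1,1): Delta=0.7900 Bond=-76.1402
(2,0): Delta=0.0000 Bond=0.0000
(2,1): Delta=0.3997 Bond=-33.7288
(2,2): Delta=0.8954 Bond=-109.2579
(3,0): Delta=0.0000 Bond=0.0000
(3,1): Delta=0.0000 Bond=0.0000
(3,2): Delta=0.5075 Bond=-55.6784
(3,3): Delta=1.0000 Bond=-153.2342
V0=43.6215

Since d<R<u, set p* = (R−d)/(u−d) = 0.6724; price each node as the discounted p*-expectation of its children.
At expiry t=4: V(4,0)=0.0000, V(4,1)=0.0000, V(4,2)=0.0000, V(4,3)=49.7858, V(4,4)=226.9079
Node (3,0) S=51.8815: V=(p*·0.0000+(1−p*)·0.0000)/1.11=0.0000; Δ=(0.0000−0.0000)/(67.4459−37.3547)=0.0000; B=V−Δ·S=0.0000
Node (3,1) S=93.6749: V=(p*·0.0000+(1−p*)·0.0000)/1.11=0.0000; Δ=(0.0000−0.0000)/(121.7773−67.4459)=0.0000; B=V−Δ·S=0.0000
Node (3,2) S=169.1352: V=(p*·49.7858+(1−p*)·0.0000)/1.11=30.1591; Δ=(49.7858−0.0000)/(219.8758−121.7773)=0.5075; B=V−Δ·S=-55.6784
Node (3,3) S=305.3830: V=(p*·226.9079+(1−p*)·49.7858)/1.11=152.1488; Δ=(226.9079−49.7858)/(396.9979−219.8758)=1.0000; B=V−Δ·S=-153.2342
Node (2,0) S=72.0576: V=(p*·0.0000+(1−p*)·0.0000)/1.11=0.0000; Δ=(0.0000−0.0000)/(93.6749−51.8815)=0.0000; B=V−Δ·S=0.0000
Node (2,1) S=130.1040: V=(p*·30.1591+(1−p*)·0.0000)/1.11=18.2697; Δ=(30.1591−0.0000)/(169.1352−93.6749)=0.3997; B=V−Δ·S=-33.7288
Node (2,2) S=234.9100: V=(p*·152.1488+(1−p*)·30.1591)/1.11=101.0690; Δ=(152.1488−30.1591)/(305.3830−169.1352)=0.8954; B=V−Δ·S=-109.2579
Node (1,0) S=100.0800: V=(p*·18.2697+(1−p*)·0.0000)/1.11=11.0674; Δ=(18.2697−0.0000)/(130.1040−72.0576)=0.3147; B=V−Δ·S=-20.4321
Node (1,1) S=180.7000: V=(p*·101.0690+(1−p*)·18.2697)/1.11=66.6172; Δ=(101.0690−18.2697)/(234.9100−130.1040)=0.7900; B=V−Δ·S=-76.1402
Node (0,0) S=139.0000: V=(p*·66.6172+(1−p*)·11.0674)/1.11=43.6215; Δ=(66.6172−11.0674)/(180.7000−100.0800)=0.6890; B=V−Δ·S=-52.1541
The time-0 hedge costs 43.6215, which is the no-arbitrage price.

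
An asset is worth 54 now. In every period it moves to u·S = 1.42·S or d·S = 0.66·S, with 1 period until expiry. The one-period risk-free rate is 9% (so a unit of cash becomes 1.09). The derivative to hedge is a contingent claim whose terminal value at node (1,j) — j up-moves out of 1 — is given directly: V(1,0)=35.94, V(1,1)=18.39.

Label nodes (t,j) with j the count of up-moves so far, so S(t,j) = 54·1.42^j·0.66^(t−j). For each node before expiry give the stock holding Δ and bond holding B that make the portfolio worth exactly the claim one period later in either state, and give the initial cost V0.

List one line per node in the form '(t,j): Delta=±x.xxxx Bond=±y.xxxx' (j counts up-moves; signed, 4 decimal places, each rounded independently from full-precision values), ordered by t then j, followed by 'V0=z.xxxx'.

(0,0): Delta=-0.4276 Bond=46.9549
V0=23.8627

No-arbitrage ⇒ martingale measure with p* = (R−d)/(u−d) = 0.5658.
Terminal payoffs: V(1,0)=35.9400, V(1,1)=18.3900
(0,0): S=54.0000. Δ = (V_up−V_dn)/(S_up−S_dn) = (18.3900−35.9400)/(76.6800−35.6400) = -0.4276. V = [p*·18.3900 + (1−p*)·35.9400]/1.09 = 23.8627. B = V − Δ·S = 46.9549.
Self-financing check: at every node Δ·S+B equals the discounted successor values.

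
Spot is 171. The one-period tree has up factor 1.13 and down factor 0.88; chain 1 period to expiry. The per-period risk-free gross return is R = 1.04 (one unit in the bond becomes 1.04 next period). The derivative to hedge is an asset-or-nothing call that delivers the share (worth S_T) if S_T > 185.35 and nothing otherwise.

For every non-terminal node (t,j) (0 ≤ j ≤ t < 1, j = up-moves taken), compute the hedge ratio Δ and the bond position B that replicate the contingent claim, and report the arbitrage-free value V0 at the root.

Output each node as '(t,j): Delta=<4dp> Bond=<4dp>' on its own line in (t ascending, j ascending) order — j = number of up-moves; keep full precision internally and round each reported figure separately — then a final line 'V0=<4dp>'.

(0,0): Delta=4.5200 Bond=-654.0092
V0=118.9108

The replicating-portfolio and risk-neutral prices coincide; use p* = (1.04−0.88)/(1.13−0.88) = 0.6400 for the latter.
Terminal values V(1,·): V(1,0)=0.0000, V(1,1)=193.2300
(0,0): S=171.0000. Δ = (V_up−V_dn)/(S_up−S_dn) = (193.2300−0.0000)/(193.2300−150.4800) = 4.5200. V = [p*·193.2300 + (1−p*)·0.0000]/1.04 = 118.9108. B = V − Δ·S = -654.0092.
Self-financing check: at every node Δ·S+B equals the discounted successor values.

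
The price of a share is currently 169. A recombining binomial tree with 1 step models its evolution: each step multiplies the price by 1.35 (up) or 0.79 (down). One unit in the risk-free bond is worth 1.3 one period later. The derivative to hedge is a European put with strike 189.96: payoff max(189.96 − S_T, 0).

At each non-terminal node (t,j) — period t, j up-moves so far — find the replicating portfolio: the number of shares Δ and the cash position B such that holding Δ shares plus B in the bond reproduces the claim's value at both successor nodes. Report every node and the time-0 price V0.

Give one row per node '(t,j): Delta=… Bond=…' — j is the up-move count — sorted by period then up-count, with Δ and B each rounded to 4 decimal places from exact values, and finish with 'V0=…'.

(0,0): Delta=-0.5965 Bond=104.6806
V0=3.8771

Since d<R<u, set p* = (R−d)/(u−d) = 0.9107; price each node as the discounted p*-expectation of its children.
Payoff layer (t=1): V(1,0)=56.4500, V(1,1)=0.0000
Node (0,0) S=169.0000: V=(p*·0.0000+(1−p*)·56.4500)/1.3=3.8771; Δ=(0.0000−56.4500)/(228.1500−133.5100)=-0.5965; B=V−Δ·S=104.6806
Check: Δ(0,0)·S0 + B(0,0) = 3.8771 = V0.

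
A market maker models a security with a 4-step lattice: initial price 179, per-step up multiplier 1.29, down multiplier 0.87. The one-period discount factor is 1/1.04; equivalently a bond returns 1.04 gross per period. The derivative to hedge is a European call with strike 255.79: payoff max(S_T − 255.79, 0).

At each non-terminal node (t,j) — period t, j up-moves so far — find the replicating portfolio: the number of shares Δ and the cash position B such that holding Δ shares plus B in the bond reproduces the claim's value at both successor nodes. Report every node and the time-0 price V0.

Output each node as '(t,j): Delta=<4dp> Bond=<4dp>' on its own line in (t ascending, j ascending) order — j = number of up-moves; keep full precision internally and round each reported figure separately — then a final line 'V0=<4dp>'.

Under the risk-neutral measure, an up-move has probability p* = (R−d)/(u−d) = 0.4048 and values discount at R = 1.04.
Terminal values V(4,·): V(4,0)=0.0000, V(4,1)=0.0000, V(4,2)=0.0000, V(4,3)=78.5139, V(4,4)=239.9020
  t=3,j=0: stock 117.8720 → up 152.0549 (V=0.0000), down 102.5487 (V=0.0000). Price 0.0000; hedge Δ=0.0000, bond B=0.0000.
  t=3,j=1: stock 174.7758 → up 225.4608 (V=0.0000), down 152.0549 (V=0.0000). Price 0.0000; hedge Δ=0.0000, bond B=0.0000.
  t=3,j=2: stock 259.1503 → up 334.3039 (V=78.5139), down 225.4608 (V=0.0000). Price 30.5571; hedge Δ=0.7213, bond B=-156.3807.
  t=3,j=3: stock 384.2573 → up 495.6920 (V=239.9020), down 334.3039 (V=78.5139). Price 138.3054; hedge Δ=1.0000, bond B=-245.9519.
  t=2,j=0: stock 135.4851 → up 174.7758 (V=0.0000), down 117.8720 (V=0.0000). Price 0.0000; hedge Δ=0.0000, bond B=0.0000.
  t=2,j=1: stock 200.8917 → up 259.1503 (V=30.5571), down 174.7758 (V=0.0000). Price 11.8927; hedge Δ=0.3622, bond B=-60.8624.
  t=2,j=2: stock 297.8739 → up 384.2573 (V=138.3054), down 259.1503 (V=30.5571). Price 71.3169; hedge Δ=0.8612, bond B=-185.2266.
  t=1,j=0: stock 155.7300 → up 200.8917 (V=11.8927), down 135.4851 (V=0.0000). Price 4.6286; hedge Δ=0.1818, bond B=-23.6873.
  t=1,j=1: stock 230.9100 → up 297.8739 (V=71.3169), down 200.8917 (V=11.8927). Price 34.5628; hedge Δ=0.6127, bond B=-106.9234.
  t=0,j=0: stock 179.0000 → up 230.9100 (V=34.5628), down 155.7300 (V=4.6286). Price 16.1008; hedge Δ=0.3982, bond B=-55.1713.
Root portfolio cost Δ·179+B reproduces V0=16.1008.

(0,0): Delta=0.3982 Bond=-55.1713
(1,0): Delta=0.1818 Bond=-23.6873
(1,1): Delta=0.6127 Bond=-106.9234
(2,0): Delta=0.0000 Bond=0.0000
(2,1): Delta=0.3622 Bond=-60.8624
(2,2): Delta=0.8612 Bond=-185.2266
(3,0): Delta=0.0000 Bond=0.0000
(3,1): Delta=0.0000 Bond=0.0000
(3,2): Delta=0.7213 Bond=-156.3807
(3,3): Delta=1.0000 Bond=-245.9519
V0=16.1008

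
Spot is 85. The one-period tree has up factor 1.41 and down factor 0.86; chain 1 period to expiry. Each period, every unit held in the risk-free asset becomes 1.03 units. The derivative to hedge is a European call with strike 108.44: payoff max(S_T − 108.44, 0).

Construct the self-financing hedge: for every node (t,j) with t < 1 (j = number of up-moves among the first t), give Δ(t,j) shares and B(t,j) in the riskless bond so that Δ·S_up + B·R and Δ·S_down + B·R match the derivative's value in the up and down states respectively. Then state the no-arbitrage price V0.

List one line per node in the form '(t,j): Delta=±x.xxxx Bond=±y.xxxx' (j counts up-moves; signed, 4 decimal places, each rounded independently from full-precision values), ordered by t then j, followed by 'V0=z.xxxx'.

(0,0): Delta=0.2441 Bond=-17.3214
V0=3.4240

Risk-neutral probability p* = (R−d)/(u−d) = (1.03−0.86)/(1.41−0.86) = 0.3091.
At expiry t=1: V(1,0)=0.0000, V(1,1)=11.4100
Node (0,0) S=85.0000: V=(p*·11.4100+(1−p*)·0.0000)/1.03=3.4240; Δ=(11.4100−0.0000)/(119.8500−73.1000)=0.2441; B=V−Δ·S=-17.3214
The time-0 hedge costs 3.4240, which is the no-arbitrage price.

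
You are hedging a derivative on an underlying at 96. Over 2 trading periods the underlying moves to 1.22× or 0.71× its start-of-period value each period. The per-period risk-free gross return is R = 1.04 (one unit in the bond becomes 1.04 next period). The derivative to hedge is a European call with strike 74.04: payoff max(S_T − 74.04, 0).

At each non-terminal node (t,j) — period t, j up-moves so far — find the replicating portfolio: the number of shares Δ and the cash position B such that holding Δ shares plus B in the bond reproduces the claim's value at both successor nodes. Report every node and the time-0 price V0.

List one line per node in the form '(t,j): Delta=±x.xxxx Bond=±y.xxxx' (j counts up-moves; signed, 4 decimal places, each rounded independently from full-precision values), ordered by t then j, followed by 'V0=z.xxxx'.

(0,0): Delta=0.8222 Bond=-48.4347
(1,0): Delta=0.2622 Bond=-12.2017
(1,1): Delta=1.0000 Bond=-71.1923
V0=30.4995

Under the risk-neutral measure, an up-move has probability p* = (R−d)/(u−d) = 0.6471 and values discount at R = 1.04.
At expiry t=2: V(2,0)=0.0000, V(2,1)=9.1152, V(2,2)=68.8464
(1,0): S=68.1600. Δ = (V_up−V_dn)/(S_up−S_dn) = (9.1152−0.0000)/(83.1552−48.3936) = 0.2622. V = [p*·9.1152 + (1−p*)·0.0000]/1.04 = 5.6712. B = V − Δ·S = -12.2017.
(1,1): S=117.1200. Δ = (V_up−V_dn)/(S_up−S_dn) = (68.8464−9.1152)/(142.8864−83.1552) = 1.0000. V = [p*·68.8464 + (1−p*)·9.1152]/1.04 = 45.9277. B = V − Δ·S = -71.1923.
(0,0): S=96.0000. Δ = (V_up−V_dn)/(S_up−S_dn) = (45.9277−5.6712)/(117.1200−68.1600) = 0.8222. V = [p*·45.9277 + (1−p*)·5.6712]/1.04 = 30.4995. B = V − Δ·S = -48.4347.
Each (Δ,B) replicates both successor values, so the strategy is self-financing and V0 is arbitrage-free.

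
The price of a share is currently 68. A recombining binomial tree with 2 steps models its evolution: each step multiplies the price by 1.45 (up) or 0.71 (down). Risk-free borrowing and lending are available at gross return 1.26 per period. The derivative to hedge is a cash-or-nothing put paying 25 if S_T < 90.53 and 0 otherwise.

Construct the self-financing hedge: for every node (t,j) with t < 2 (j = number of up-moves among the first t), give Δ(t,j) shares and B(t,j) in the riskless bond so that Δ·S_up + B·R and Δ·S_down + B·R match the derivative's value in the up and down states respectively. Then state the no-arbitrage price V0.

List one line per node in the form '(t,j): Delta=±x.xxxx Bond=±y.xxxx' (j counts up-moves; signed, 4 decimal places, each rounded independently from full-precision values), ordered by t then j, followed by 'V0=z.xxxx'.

(0,0): Delta=-0.2931 Bond=26.9764
(1,0): Delta=0.0000 Bond=19.8413
(1,1): Delta=-0.3426 Bond=38.8782
V0=7.0482

No-arbitrage ⇒ martingale measure with p* = (R−d)/(u−d) = 0.7432.
Payoff layer (t=2): V(2,0)=25.0000, V(2,1)=25.0000, V(2,2)=0.0000
  t=1,j=0: stock 48.2800 → up 70.0060 (V=25.0000), down 34.2788 (V=25.0000). Price 19.8413; hedge Δ=0.0000, bond B=19.8413.
  t=1,j=1: stock 98.6000 → up 142.9700 (V=0.0000), down 70.0060 (V=25.0000). Price 5.0944; hedge Δ=-0.3426, bond B=38.8782.
  t=0,j=0: stock 68.0000 → up 98.6000 (V=5.0944), down 48.2800 (V=19.8413). Price 7.0482; hedge Δ=-0.2931, bond B=26.9764.
The time-0 hedge costs 7.0482, which is the no-arbitrage price.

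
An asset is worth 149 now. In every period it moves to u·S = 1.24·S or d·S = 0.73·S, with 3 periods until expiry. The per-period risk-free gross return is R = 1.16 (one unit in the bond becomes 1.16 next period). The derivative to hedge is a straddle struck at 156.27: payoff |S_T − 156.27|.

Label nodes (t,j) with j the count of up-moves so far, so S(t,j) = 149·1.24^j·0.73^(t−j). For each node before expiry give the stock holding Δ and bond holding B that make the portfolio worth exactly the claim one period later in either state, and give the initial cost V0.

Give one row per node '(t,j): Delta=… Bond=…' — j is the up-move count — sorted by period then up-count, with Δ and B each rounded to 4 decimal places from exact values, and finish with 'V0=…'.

Risk-neutral probability p* = (R−d)/(u−d) = (1.16−0.73)/(1.24−0.73) = 0.8431.
Terminal payoffs: V(3,0)=98.3065, V(3,1)=57.8114, V(3,2)=10.9748, V(3,3)=127.8170
  t=2,j=0: stock 79.4021 → up 98.4586 (V=57.8114), down 57.9635 (V=98.3065). Price 55.3134; hedge Δ=-1.0000, bond B=134.7155.
  t=2,j=1: stock 134.8748 → up 167.2448 (V=10.9748), down 98.4586 (V=57.8114). Price 15.7945; hedge Δ=-0.6809, bond B=107.6311.
  t=2,j=2: stock 229.1024 → up 284.0870 (V=127.8170), down 167.2448 (V=10.9748). Price 94.3869; hedge Δ=1.0000, bond B=-134.7155.
  t=1,j=0: stock 108.7700 → up 134.8748 (V=15.7945), down 79.4021 (V=55.3134). Price 18.9600; hedge Δ=-0.7124, bond B=96.4480.
  t=1,j=1: stock 184.7600 → up 229.1024 (V=94.3869), down 134.8748 (V=15.7945). Price 70.7402; hedge Δ=0.8341, bond B=-83.3624.
  t=0,j=0: stock 149.0000 → up 184.7600 (V=70.7402), down 108.7700 (V=18.9600). Price 53.9809; hedge Δ=0.6814, bond B=-47.5490.
Each (Δ,B) replicates both successor values, so the strategy is self-financing and V0 is arbitrage-free.

(0,0): Delta=0.6814 Bond=-47.5490
(1,0): Delta=-0.7124 Bond=96.4480
(1,1): Delta=0.8341 Bond=-83.3624
(2,0): Delta=-1.0000 Bond=134.7155
(2,1): Delta=-0.6809 Bond=107.6311
(2,2): Delta=1.0000 Bond=-134.7155
V0=53.9809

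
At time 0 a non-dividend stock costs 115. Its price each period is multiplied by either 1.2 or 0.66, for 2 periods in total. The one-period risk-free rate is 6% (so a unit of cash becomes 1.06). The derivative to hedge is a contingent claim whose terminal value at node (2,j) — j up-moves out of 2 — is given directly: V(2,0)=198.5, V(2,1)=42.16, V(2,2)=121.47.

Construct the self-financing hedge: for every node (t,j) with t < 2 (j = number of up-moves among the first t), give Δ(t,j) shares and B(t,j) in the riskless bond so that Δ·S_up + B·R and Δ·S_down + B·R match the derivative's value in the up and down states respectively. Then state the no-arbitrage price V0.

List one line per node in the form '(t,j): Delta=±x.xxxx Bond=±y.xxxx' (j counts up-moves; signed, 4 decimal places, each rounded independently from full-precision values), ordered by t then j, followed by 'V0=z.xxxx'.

Since d<R<u, set p* = (R−d)/(u−d) = 0.7407; price each node as the discounted p*-expectation of its children.
At expiry t=2: V(2,0)=198.5000, V(2,1)=42.1600, V(2,2)=121.4700
Node (1,0) S=75.9000: V=(p*·42.1600+(1−p*)·198.5000)/1.06=78.0119; Δ=(42.1600−198.5000)/(91.0800−50.0940)=-3.8145; B=V−Δ·S=367.5304
Node (1,1) S=138.0000: V=(p*·121.4700+(1−p*)·42.1600)/1.06=95.1964; Δ=(121.4700−42.1600)/(165.6000−91.0800)=1.0643; B=V−Δ·S=-51.6740
Node (0,0) S=115.0000: V=(p*·95.1964+(1−p*)·78.0119)/1.06=85.6048; Δ=(95.1964−78.0119)/(138.0000−75.9000)=0.2767; B=V−Δ·S=53.7817
Check: Δ(0,0)·S0 + B(0,0) = 85.6048 = V0.

(0,0): Delta=0.2767 Bond=53.7817
(1,0): Delta=-3.8145 Bond=367.5304
(1,1): Delta=1.0643 Bond=-51.6740
V0=85.6048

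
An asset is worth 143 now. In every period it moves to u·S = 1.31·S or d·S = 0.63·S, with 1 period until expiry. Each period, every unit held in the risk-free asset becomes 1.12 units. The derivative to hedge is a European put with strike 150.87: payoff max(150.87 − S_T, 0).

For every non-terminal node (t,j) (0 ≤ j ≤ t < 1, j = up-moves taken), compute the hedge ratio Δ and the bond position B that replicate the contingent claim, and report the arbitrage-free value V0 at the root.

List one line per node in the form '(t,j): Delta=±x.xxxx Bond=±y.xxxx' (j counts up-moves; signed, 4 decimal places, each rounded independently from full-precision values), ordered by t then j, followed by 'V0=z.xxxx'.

The replicating-portfolio and risk-neutral prices coincide; use p* = (1.12−0.63)/(1.31−0.63) = 0.7206 for the latter.
Payoff layer (t=1): V(1,0)=60.7800, V(1,1)=0.0000
Node (0,0) S=143.0000: V=(p*·0.0000+(1−p*)·60.7800)/1.12=15.1631; Δ=(0.0000−60.7800)/(187.3300−90.0900)=-0.6251; B=V−Δ·S=104.5454
Check: Δ(0,0)·S0 + B(0,0) = 15.1631 = V0.

(0,0): Delta=-0.6251 Bond=104.5454
V0=15.1631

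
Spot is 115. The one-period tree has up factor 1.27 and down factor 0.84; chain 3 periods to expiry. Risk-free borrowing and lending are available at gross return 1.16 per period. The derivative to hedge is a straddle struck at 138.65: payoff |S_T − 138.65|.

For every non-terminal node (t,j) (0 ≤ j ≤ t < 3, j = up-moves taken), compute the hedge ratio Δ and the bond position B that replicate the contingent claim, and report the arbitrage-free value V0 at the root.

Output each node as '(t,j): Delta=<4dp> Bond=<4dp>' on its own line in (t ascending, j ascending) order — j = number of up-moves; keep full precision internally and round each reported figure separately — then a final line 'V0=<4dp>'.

The replicating-portfolio and risk-neutral prices coincide; use p* = (1.16−0.84)/(1.27−0.84) = 0.7442 for the latter.
Terminal values V(3,·): V(3,0)=70.4890, V(3,1)=35.5971, V(3,2)=17.1561, V(3,3)=96.9140
(2,0): S=81.1440. Δ = (V_up−V_dn)/(S_up−S_dn) = (35.5971−70.4890)/(103.0529−68.1610) = -1.0000. V = [p*·35.5971 + (1−p*)·70.4890]/1.16 = 38.3819. B = V − Δ·S = 119.5259.
(2,1): S=122.6820. Δ = (V_up−V_dn)/(S_up−S_dn) = (17.1561−35.5971)/(155.8061−103.0529) = -0.3496. V = [p*·17.1561 + (1−p*)·35.5971]/1.16 = 18.8566. B = V − Δ·S = 61.7426.
(2,2): S=185.4835. Δ = (V_up−V_dn)/(S_up−S_dn) = (96.9140−17.1561)/(235.5640−155.8061) = 1.0000. V = [p*·96.9140 + (1−p*)·17.1561]/1.16 = 65.9576. B = V − Δ·S = -119.5259.
(1,0): S=96.6000. Δ = (V_up−V_dn)/(S_up−S_dn) = (18.8566−38.3819)/(122.6820−81.1440) = -0.4701. V = [p*·18.8566 + (1−p*)·38.3819]/1.16 = 20.5616. B = V − Δ·S = 65.9692.
(1,1): S=146.0500. Δ = (V_up−V_dn)/(S_up−S_dn) = (65.9576−18.8566)/(185.4835−122.6820) = 0.7500. V = [p*·65.9576 + (1−p*)·18.8566]/1.16 = 46.4729. B = V − Δ·S = -63.0645.
(0,0): S=115.0000. Δ = (V_up−V_dn)/(S_up−S_dn) = (46.4729−20.5616)/(146.0500−96.6000) = 0.5240. V = [p*·46.4729 + (1−p*)·20.5616]/1.16 = 34.3486. B = V − Δ·S = -25.9103.
Root portfolio cost Δ·115+B reproduces V0=34.3486.

(0,0): Delta=0.5240 Bond=-25.9103
(1,0): Delta=-0.4701 Bond=65.9692
(1,1): Delta=0.7500 Bond=-63.0645
(2,0): Delta=-1.0000 Bond=119.5259
(2,1): Delta=-0.3496 Bond=61.7426
(2,2): Delta=1.0000 Bond=-119.5259
V0=34.3486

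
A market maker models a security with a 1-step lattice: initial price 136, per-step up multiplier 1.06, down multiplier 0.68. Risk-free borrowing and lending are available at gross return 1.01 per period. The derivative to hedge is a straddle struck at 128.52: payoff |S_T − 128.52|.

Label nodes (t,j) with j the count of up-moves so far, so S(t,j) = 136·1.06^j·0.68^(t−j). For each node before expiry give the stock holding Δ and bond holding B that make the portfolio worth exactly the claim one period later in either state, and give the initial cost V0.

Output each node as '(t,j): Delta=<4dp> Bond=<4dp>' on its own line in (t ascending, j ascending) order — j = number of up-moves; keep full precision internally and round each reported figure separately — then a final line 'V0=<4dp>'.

Risk-neutral probability p* = (R−d)/(u−d) = (1.01−0.68)/(1.06−0.68) = 0.8684.
Payoff layer (t=1): V(1,0)=36.0400, V(1,1)=15.6400
(0,0): S=136.0000. Δ = (V_up−V_dn)/(S_up−S_dn) = (15.6400−36.0400)/(144.1600−92.4800) = -0.3947. V = [p*·15.6400 + (1−p*)·36.0400]/1.01 = 18.1428. B = V − Δ·S = 71.8270.
Self-financing check: at every node Δ·S+B equals the discounted successor values.

(0,0): Delta=-0.3947 Bond=71.8270
V0=18.1428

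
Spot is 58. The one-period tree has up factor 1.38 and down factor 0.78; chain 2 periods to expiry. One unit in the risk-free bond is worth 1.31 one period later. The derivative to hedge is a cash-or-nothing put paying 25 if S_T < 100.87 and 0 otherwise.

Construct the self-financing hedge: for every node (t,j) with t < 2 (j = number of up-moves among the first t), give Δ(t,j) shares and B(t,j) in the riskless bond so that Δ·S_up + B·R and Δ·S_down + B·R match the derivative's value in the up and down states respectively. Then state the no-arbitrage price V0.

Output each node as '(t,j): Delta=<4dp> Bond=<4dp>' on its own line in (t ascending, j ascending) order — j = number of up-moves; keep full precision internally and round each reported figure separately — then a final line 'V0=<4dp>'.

The replicating-portfolio and risk-neutral prices coincide; use p* = (1.31−0.78)/(1.38−0.78) = 0.8833 for the latter.
Payoff layer (t=2): V(2,0)=25.0000, V(2,1)=25.0000, V(2,2)=0.0000
  t=1,j=0: stock 45.2400 → up 62.4312 (V=25.0000), down 35.2872 (V=25.0000). Price 19.0840; hedge Δ=0.0000, bond B=19.0840.
  t=1,j=1: stock 80.0400 → up 110.4552 (V=0.0000), down 62.4312 (V=25.0000). Price 2.2265; hedge Δ=-0.5206, bond B=43.8931.
  t=0,j=0: stock 58.0000 → up 80.0400 (V=2.2265), down 45.2400 (V=19.0840). Price 3.2009; hedge Δ=-0.4844, bond B=31.2967.
Root portfolio cost Δ·58+B reproduces V0=3.2009.

(0,0): Delta=-0.4844 Bond=31.2967
(1,0): Delta=0.0000 Bond=19.0840
(1,1): Delta=-0.5206 Bond=43.8931
V0=3.2009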